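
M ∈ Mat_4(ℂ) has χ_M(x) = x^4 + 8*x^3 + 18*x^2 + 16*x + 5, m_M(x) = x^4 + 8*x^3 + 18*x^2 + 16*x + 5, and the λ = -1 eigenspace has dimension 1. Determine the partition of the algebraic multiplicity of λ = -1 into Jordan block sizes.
Block sizes for λ = -1: [3]

Step 1 — from the characteristic polynomial, algebraic multiplicity of λ = -1 is 3. From dim ker(M − (-1)·I) = 1, there are exactly 1 Jordan blocks for λ = -1.
Step 2 — from the minimal polynomial, the factor (x + 1)^3 tells us the largest block for λ = -1 has size 3.
Step 3 — with total size 3, 1 blocks, and largest block 3, the block sizes (in nonincreasing order) are [3].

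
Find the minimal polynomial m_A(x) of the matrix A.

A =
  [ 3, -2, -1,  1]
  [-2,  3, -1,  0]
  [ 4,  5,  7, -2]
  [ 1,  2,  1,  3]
x^3 - 12*x^2 + 48*x - 64

The characteristic polynomial is χ_A(x) = (x - 4)^4, so the eigenvalues are known. The minimal polynomial is
  m_A(x) = Π_λ (x − λ)^{k_λ}
where k_λ is the size of the *largest* Jordan block for λ (equivalently, the smallest k with (A − λI)^k v = 0 for every generalised eigenvector v of λ).

  λ = 4: largest Jordan block has size 3, contributing (x − 4)^3

So m_A(x) = (x - 4)^3 = x^3 - 12*x^2 + 48*x - 64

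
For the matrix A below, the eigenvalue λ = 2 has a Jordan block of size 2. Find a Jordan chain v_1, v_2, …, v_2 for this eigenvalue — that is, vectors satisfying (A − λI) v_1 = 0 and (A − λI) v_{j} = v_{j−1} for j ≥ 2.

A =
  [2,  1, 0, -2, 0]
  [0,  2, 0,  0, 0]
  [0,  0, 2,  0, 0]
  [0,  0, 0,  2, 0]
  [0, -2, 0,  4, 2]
A Jordan chain for λ = 2 of length 2:
v_1 = (1, 0, 0, 0, -2)ᵀ
v_2 = (0, 1, 0, 0, 0)ᵀ

Let N = A − (2)·I. We want v_2 with N^2 v_2 = 0 but N^1 v_2 ≠ 0; then v_{j-1} := N · v_j for j = 2, …, 2.

Pick v_2 = (0, 1, 0, 0, 0)ᵀ.
Then v_1 = N · v_2 = (1, 0, 0, 0, -2)ᵀ.

Sanity check: (A − (2)·I) v_1 = (0, 0, 0, 0, 0)ᵀ = 0. ✓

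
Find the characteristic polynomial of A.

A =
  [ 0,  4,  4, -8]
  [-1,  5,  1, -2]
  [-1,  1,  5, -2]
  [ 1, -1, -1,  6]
x^4 - 16*x^3 + 96*x^2 - 256*x + 256

Expanding det(x·I − A) (e.g. by cofactor expansion or by noting that A is similar to its Jordan form J, which has the same characteristic polynomial as A) gives
  χ_A(x) = x^4 - 16*x^3 + 96*x^2 - 256*x + 256
which factors as (x - 4)^4. The eigenvalues (with algebraic multiplicities) are λ = 4 with multiplicity 4.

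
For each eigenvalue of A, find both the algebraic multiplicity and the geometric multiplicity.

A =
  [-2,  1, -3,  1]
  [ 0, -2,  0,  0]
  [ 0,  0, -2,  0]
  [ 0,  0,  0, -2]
λ = -2: alg = 4, geom = 3

Step 1 — factor the characteristic polynomial to read off the algebraic multiplicities:
  χ_A(x) = (x + 2)^4

Step 2 — compute geometric multiplicities via the rank-nullity identity g(λ) = n − rank(A − λI):
  rank(A − (-2)·I) = 1, so dim ker(A − (-2)·I) = n − 1 = 3

Summary:
  λ = -2: algebraic multiplicity = 4, geometric multiplicity = 3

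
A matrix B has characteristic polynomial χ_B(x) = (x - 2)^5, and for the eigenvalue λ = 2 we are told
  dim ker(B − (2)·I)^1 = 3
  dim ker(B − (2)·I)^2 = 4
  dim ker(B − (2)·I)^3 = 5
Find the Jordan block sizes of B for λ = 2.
Block sizes for λ = 2: [3, 1, 1]

From the dimensions of kernels of powers, the number of Jordan blocks of size at least j is d_j − d_{j−1} where d_j = dim ker(N^j) (with d_0 = 0). Computing the differences gives [3, 1, 1].
The number of blocks of size exactly k is (#blocks of size ≥ k) − (#blocks of size ≥ k + 1), so the partition is: 2 block(s) of size 1, 1 block(s) of size 3.
In nonincreasing order the block sizes are [3, 1, 1].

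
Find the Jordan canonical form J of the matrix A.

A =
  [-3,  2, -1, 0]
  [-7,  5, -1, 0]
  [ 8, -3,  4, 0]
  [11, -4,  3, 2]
J_3(2) ⊕ J_1(2)

The characteristic polynomial is
  det(x·I − A) = x^4 - 8*x^3 + 24*x^2 - 32*x + 16 = (x - 2)^4

Eigenvalues and multiplicities (the geometric multiplicity of λ is n − rank(A − λI), which equals the number of Jordan blocks for λ):
  λ = 2: algebraic multiplicity = 4, geometric multiplicity = 2

Determining the block sizes for each eigenvalue:
  λ = 2: with am = 4 and gm = 2, the partition is not yet determined (e.g. several partitions of 4 into 2 parts exist). Let N = A − (2)·I. Computing rank(N^1) = 2, rank(N^2) = 1, rank(N^3) = 0; the number of blocks of size ≥ j is rank(N^{j−1}) − rank(N^j), giving [2, 1, 1]. So we have 1 block(s) of size 3, 1 block(s) of size 1 → block sizes [3, 1]

Assembling the blocks gives a Jordan form
J =
  [2, 1, 0, 0]
  [0, 2, 1, 0]
  [0, 0, 2, 0]
  [0, 0, 0, 2]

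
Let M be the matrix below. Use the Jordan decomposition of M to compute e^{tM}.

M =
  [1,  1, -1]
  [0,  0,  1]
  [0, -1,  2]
e^{tM} =
  [exp(t), t*exp(t), -t*exp(t)]
  [0, -t*exp(t) + exp(t), t*exp(t)]
  [0, -t*exp(t), t*exp(t) + exp(t)]

Strategy: write M = P · J · P⁻¹ where J is a Jordan canonical form, so e^{tM} = P · e^{tJ} · P⁻¹, and e^{tJ} can be computed block-by-block.

M has Jordan form
J =
  [1, 1, 0]
  [0, 1, 0]
  [0, 0, 1]
(up to reordering of blocks).

Per-block formulas:
  For a 2×2 Jordan block J_2(1): exp(t · J_2(1)) = e^(1t)·(I + t·N), where N is the 2×2 nilpotent shift.
  For a 1×1 block at λ = 1: exp(t · [1]) = [e^(1t)].

After assembling e^{tJ} and conjugating by P, we get:

e^{tM} =
  [exp(t), t*exp(t), -t*exp(t)]
  [0, -t*exp(t) + exp(t), t*exp(t)]
  [0, -t*exp(t), t*exp(t) + exp(t)]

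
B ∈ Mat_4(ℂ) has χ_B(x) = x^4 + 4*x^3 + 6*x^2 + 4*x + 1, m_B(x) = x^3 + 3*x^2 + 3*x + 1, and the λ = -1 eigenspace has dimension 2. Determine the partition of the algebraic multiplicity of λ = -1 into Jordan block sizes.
Block sizes for λ = -1: [3, 1]

Step 1 — from the characteristic polynomial, algebraic multiplicity of λ = -1 is 4. From dim ker(B − (-1)·I) = 2, there are exactly 2 Jordan blocks for λ = -1.
Step 2 — from the minimal polynomial, the factor (x + 1)^3 tells us the largest block for λ = -1 has size 3.
Step 3 — with total size 4, 2 blocks, and largest block 3, the block sizes (in nonincreasing order) are [3, 1].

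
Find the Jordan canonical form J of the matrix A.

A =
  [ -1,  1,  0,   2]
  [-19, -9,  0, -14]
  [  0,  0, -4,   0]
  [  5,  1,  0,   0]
J_2(-4) ⊕ J_1(-4) ⊕ J_1(-2)

The characteristic polynomial is
  det(x·I − A) = x^4 + 14*x^3 + 72*x^2 + 160*x + 128 = (x + 2)*(x + 4)^3

Eigenvalues and multiplicities (the geometric multiplicity of λ is n − rank(A − λI), which equals the number of Jordan blocks for λ):
  λ = -4: algebraic multiplicity = 3, geometric multiplicity = 2
  λ = -2: algebraic multiplicity = 1, geometric multiplicity = 1

Determining the block sizes for each eigenvalue:
  λ = -4: 2 blocks summing to 3 forces exactly one block of size 2 and the rest size 1 → block sizes [2, 1]
  λ = -2: one block (gm = 1), so the single block has size am = 1 → block sizes [1]

Assembling the blocks gives a Jordan form
J =
  [-4,  1,  0,  0]
  [ 0, -4,  0,  0]
  [ 0,  0, -4,  0]
  [ 0,  0,  0, -2]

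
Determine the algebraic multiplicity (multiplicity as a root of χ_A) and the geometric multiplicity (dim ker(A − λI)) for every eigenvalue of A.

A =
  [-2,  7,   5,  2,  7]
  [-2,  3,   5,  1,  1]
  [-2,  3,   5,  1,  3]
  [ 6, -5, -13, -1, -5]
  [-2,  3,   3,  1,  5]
λ = 2: alg = 5, geom = 3

Step 1 — factor the characteristic polynomial to read off the algebraic multiplicities:
  χ_A(x) = (x - 2)^5

Step 2 — compute geometric multiplicities via the rank-nullity identity g(λ) = n − rank(A − λI):
  rank(A − (2)·I) = 2, so dim ker(A − (2)·I) = n − 2 = 3

Summary:
  λ = 2: algebraic multiplicity = 5, geometric multiplicity = 3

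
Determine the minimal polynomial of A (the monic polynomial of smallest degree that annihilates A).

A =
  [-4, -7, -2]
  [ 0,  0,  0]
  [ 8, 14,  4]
x^2

The characteristic polynomial is χ_A(x) = x^3, so the eigenvalues are known. The minimal polynomial is
  m_A(x) = Π_λ (x − λ)^{k_λ}
where k_λ is the size of the *largest* Jordan block for λ (equivalently, the smallest k with (A − λI)^k v = 0 for every generalised eigenvector v of λ).

  λ = 0: largest Jordan block has size 2, contributing (x − 0)^2

So m_A(x) = x^2 = x^2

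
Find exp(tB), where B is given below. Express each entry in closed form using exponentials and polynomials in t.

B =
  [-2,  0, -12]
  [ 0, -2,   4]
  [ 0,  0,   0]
e^{tB} =
  [exp(-2*t), 0, -6 + 6*exp(-2*t)]
  [0, exp(-2*t), 2 - 2*exp(-2*t)]
  [0, 0, 1]

Strategy: write B = P · J · P⁻¹ where J is a Jordan canonical form, so e^{tB} = P · e^{tJ} · P⁻¹, and e^{tJ} can be computed block-by-block.

B has Jordan form
J =
  [-2,  0, 0]
  [ 0, -2, 0]
  [ 0,  0, 0]
(up to reordering of blocks).

Per-block formulas:
  For a 1×1 block at λ = 0: exp(t · [0]) = [e^(0t)].
  For a 1×1 block at λ = -2: exp(t · [-2]) = [e^(-2t)].

After assembling e^{tJ} and conjugating by P, we get:

e^{tB} =
  [exp(-2*t), 0, -6 + 6*exp(-2*t)]
  [0, exp(-2*t), 2 - 2*exp(-2*t)]
  [0, 0, 1]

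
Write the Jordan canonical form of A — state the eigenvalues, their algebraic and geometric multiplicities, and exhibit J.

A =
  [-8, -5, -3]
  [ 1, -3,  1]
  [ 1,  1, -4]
J_3(-5)

The characteristic polynomial is
  det(x·I − A) = x^3 + 15*x^2 + 75*x + 125 = (x + 5)^3

Eigenvalues and multiplicities (the geometric multiplicity of λ is n − rank(A − λI), which equals the number of Jordan blocks for λ):
  λ = -5: algebraic multiplicity = 3, geometric multiplicity = 1

Determining the block sizes for each eigenvalue:
  λ = -5: one block (gm = 1), so the single block has size am = 3 → block sizes [3]

Assembling the blocks gives a Jordan form
J =
  [-5,  1,  0]
  [ 0, -5,  1]
  [ 0,  0, -5]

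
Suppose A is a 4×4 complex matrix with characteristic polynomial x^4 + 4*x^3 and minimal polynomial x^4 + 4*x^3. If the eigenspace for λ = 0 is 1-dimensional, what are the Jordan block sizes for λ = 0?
Block sizes for λ = 0: [3]

Step 1 — from the characteristic polynomial, algebraic multiplicity of λ = 0 is 3. From dim ker(A − (0)·I) = 1, there are exactly 1 Jordan blocks for λ = 0.
Step 2 — from the minimal polynomial, the factor (x − 0)^3 tells us the largest block for λ = 0 has size 3.
Step 3 — with total size 3, 1 blocks, and largest block 3, the block sizes (in nonincreasing order) are [3].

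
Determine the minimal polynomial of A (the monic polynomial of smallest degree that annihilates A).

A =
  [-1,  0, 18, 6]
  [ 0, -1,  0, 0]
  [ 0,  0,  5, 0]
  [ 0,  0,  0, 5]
x^2 - 4*x - 5

The characteristic polynomial is χ_A(x) = (x - 5)^2*(x + 1)^2, so the eigenvalues are known. The minimal polynomial is
  m_A(x) = Π_λ (x − λ)^{k_λ}
where k_λ is the size of the *largest* Jordan block for λ (equivalently, the smallest k with (A − λI)^k v = 0 for every generalised eigenvector v of λ).

  λ = -1: largest Jordan block has size 1, contributing (x + 1)
  λ = 5: largest Jordan block has size 1, contributing (x − 5)

So m_A(x) = (x - 5)*(x + 1) = x^2 - 4*x - 5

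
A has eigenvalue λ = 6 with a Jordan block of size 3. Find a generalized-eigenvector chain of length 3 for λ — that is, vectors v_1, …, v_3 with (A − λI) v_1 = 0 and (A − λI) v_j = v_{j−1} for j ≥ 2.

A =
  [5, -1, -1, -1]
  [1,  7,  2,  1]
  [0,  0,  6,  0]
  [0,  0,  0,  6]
A Jordan chain for λ = 6 of length 3:
v_1 = (-1, 1, 0, 0)ᵀ
v_2 = (-1, 2, 0, 0)ᵀ
v_3 = (0, 0, 1, 0)ᵀ

Let N = A − (6)·I. We want v_3 with N^3 v_3 = 0 but N^2 v_3 ≠ 0; then v_{j-1} := N · v_j for j = 3, …, 2.

Pick v_3 = (0, 0, 1, 0)ᵀ.
Then v_2 = N · v_3 = (-1, 2, 0, 0)ᵀ.
Then v_1 = N · v_2 = (-1, 1, 0, 0)ᵀ.

Sanity check: (A − (6)·I) v_1 = (0, 0, 0, 0)ᵀ = 0. ✓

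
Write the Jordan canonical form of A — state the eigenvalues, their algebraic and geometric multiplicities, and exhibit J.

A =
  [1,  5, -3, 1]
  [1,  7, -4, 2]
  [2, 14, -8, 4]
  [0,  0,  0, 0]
J_3(0) ⊕ J_1(0)

The characteristic polynomial is
  det(x·I − A) = x^4

Eigenvalues and multiplicities (the geometric multiplicity of λ is n − rank(A − λI), which equals the number of Jordan blocks for λ):
  λ = 0: algebraic multiplicity = 4, geometric multiplicity = 2

Determining the block sizes for each eigenvalue:
  λ = 0: with am = 4 and gm = 2, the partition is not yet determined (e.g. several partitions of 4 into 2 parts exist). Let N = A − (0)·I. Computing rank(N^1) = 2, rank(N^2) = 1, rank(N^3) = 0; the number of blocks of size ≥ j is rank(N^{j−1}) − rank(N^j), giving [2, 1, 1]. So we have 1 block(s) of size 3, 1 block(s) of size 1 → block sizes [3, 1]

Assembling the blocks gives a Jordan form
J =
  [0, 1, 0, 0]
  [0, 0, 1, 0]
  [0, 0, 0, 0]
  [0, 0, 0, 0]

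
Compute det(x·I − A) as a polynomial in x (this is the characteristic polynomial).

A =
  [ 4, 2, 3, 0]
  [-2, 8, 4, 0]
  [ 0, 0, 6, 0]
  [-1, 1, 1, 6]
x^4 - 24*x^3 + 216*x^2 - 864*x + 1296

Expanding det(x·I − A) (e.g. by cofactor expansion or by noting that A is similar to its Jordan form J, which has the same characteristic polynomial as A) gives
  χ_A(x) = x^4 - 24*x^3 + 216*x^2 - 864*x + 1296
which factors as (x - 6)^4. The eigenvalues (with algebraic multiplicities) are λ = 6 with multiplicity 4.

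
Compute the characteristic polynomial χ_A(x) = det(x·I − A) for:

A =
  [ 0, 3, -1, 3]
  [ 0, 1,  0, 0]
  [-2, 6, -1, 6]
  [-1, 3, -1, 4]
x^4 - 4*x^3 + 6*x^2 - 4*x + 1

Expanding det(x·I − A) (e.g. by cofactor expansion or by noting that A is similar to its Jordan form J, which has the same characteristic polynomial as A) gives
  χ_A(x) = x^4 - 4*x^3 + 6*x^2 - 4*x + 1
which factors as (x - 1)^4. The eigenvalues (with algebraic multiplicities) are λ = 1 with multiplicity 4.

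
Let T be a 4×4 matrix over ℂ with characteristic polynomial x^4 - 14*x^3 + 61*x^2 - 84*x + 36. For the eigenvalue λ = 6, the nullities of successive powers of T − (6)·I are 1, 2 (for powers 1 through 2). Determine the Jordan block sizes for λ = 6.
Block sizes for λ = 6: [2]

From the dimensions of kernels of powers, the number of Jordan blocks of size at least j is d_j − d_{j−1} where d_j = dim ker(N^j) (with d_0 = 0). Computing the differences gives [1, 1].
The number of blocks of size exactly k is (#blocks of size ≥ k) − (#blocks of size ≥ k + 1), so the partition is: 1 block(s) of size 2.
In nonincreasing order the block sizes are [2].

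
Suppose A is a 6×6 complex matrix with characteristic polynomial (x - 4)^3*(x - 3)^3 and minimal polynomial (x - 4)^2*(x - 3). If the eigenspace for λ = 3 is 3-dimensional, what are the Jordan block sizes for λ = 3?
Block sizes for λ = 3: [1, 1, 1]

Step 1 — from the characteristic polynomial, algebraic multiplicity of λ = 3 is 3. From dim ker(A − (3)·I) = 3, there are exactly 3 Jordan blocks for λ = 3.
Step 2 — from the minimal polynomial, the factor (x − 3) tells us the largest block for λ = 3 has size 1.
Step 3 — with total size 3, 3 blocks, and largest block 1, the block sizes (in nonincreasing order) are [1, 1, 1].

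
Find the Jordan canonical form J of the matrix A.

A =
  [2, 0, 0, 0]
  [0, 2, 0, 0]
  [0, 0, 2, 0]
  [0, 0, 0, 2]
J_1(2) ⊕ J_1(2) ⊕ J_1(2) ⊕ J_1(2)

The characteristic polynomial is
  det(x·I − A) = x^4 - 8*x^3 + 24*x^2 - 32*x + 16 = (x - 2)^4

Eigenvalues and multiplicities (the geometric multiplicity of λ is n − rank(A − λI), which equals the number of Jordan blocks for λ):
  λ = 2: algebraic multiplicity = 4, geometric multiplicity = 4

Determining the block sizes for each eigenvalue:
  λ = 2: gm = am = 4, so every block has size 1 → block sizes [1, 1, 1, 1]

Assembling the blocks gives a Jordan form
J =
  [2, 0, 0, 0]
  [0, 2, 0, 0]
  [0, 0, 2, 0]
  [0, 0, 0, 2]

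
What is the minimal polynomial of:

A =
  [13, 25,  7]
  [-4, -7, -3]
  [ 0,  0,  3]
x^3 - 9*x^2 + 27*x - 27

The characteristic polynomial is χ_A(x) = (x - 3)^3, so the eigenvalues are known. The minimal polynomial is
  m_A(x) = Π_λ (x − λ)^{k_λ}
where k_λ is the size of the *largest* Jordan block for λ (equivalently, the smallest k with (A − λI)^k v = 0 for every generalised eigenvector v of λ).

  λ = 3: largest Jordan block has size 3, contributing (x − 3)^3

So m_A(x) = (x - 3)^3 = x^3 - 9*x^2 + 27*x - 27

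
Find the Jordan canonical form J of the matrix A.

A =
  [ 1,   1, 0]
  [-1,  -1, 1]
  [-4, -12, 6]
J_3(2)

The characteristic polynomial is
  det(x·I − A) = x^3 - 6*x^2 + 12*x - 8 = (x - 2)^3

Eigenvalues and multiplicities (the geometric multiplicity of λ is n − rank(A − λI), which equals the number of Jordan blocks for λ):
  λ = 2: algebraic multiplicity = 3, geometric multiplicity = 1

Determining the block sizes for each eigenvalue:
  λ = 2: one block (gm = 1), so the single block has size am = 3 → block sizes [3]

Assembling the blocks gives a Jordan form
J =
  [2, 1, 0]
  [0, 2, 1]
  [0, 0, 2]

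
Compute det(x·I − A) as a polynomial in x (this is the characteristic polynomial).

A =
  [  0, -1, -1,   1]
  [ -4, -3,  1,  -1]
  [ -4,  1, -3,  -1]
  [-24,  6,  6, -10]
x^4 + 16*x^3 + 96*x^2 + 256*x + 256

Expanding det(x·I − A) (e.g. by cofactor expansion or by noting that A is similar to its Jordan form J, which has the same characteristic polynomial as A) gives
  χ_A(x) = x^4 + 16*x^3 + 96*x^2 + 256*x + 256
which factors as (x + 4)^4. The eigenvalues (with algebraic multiplicities) are λ = -4 with multiplicity 4.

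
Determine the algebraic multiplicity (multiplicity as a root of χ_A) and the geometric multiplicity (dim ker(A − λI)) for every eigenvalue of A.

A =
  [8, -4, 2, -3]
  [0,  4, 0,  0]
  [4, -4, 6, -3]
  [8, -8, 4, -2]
λ = 4: alg = 4, geom = 3

Step 1 — factor the characteristic polynomial to read off the algebraic multiplicities:
  χ_A(x) = (x - 4)^4

Step 2 — compute geometric multiplicities via the rank-nullity identity g(λ) = n − rank(A − λI):
  rank(A − (4)·I) = 1, so dim ker(A − (4)·I) = n − 1 = 3

Summary:
  λ = 4: algebraic multiplicity = 4, geometric multiplicity = 3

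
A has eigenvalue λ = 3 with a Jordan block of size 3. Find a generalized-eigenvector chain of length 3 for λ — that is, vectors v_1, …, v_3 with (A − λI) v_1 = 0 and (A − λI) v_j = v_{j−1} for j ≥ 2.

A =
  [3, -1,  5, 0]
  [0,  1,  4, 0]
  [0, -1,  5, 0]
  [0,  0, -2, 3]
A Jordan chain for λ = 3 of length 3:
v_1 = (-3, 0, 0, 2)ᵀ
v_2 = (-1, -2, -1, 0)ᵀ
v_3 = (0, 1, 0, 0)ᵀ

Let N = A − (3)·I. We want v_3 with N^3 v_3 = 0 but N^2 v_3 ≠ 0; then v_{j-1} := N · v_j for j = 3, …, 2.

Pick v_3 = (0, 1, 0, 0)ᵀ.
Then v_2 = N · v_3 = (-1, -2, -1, 0)ᵀ.
Then v_1 = N · v_2 = (-3, 0, 0, 2)ᵀ.

Sanity check: (A − (3)·I) v_1 = (0, 0, 0, 0)ᵀ = 0. ✓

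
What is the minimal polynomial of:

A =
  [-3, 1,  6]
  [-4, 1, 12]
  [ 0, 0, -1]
x^2 + 2*x + 1

The characteristic polynomial is χ_A(x) = (x + 1)^3, so the eigenvalues are known. The minimal polynomial is
  m_A(x) = Π_λ (x − λ)^{k_λ}
where k_λ is the size of the *largest* Jordan block for λ (equivalently, the smallest k with (A − λI)^k v = 0 for every generalised eigenvector v of λ).

  λ = -1: largest Jordan block has size 2, contributing (x + 1)^2

So m_A(x) = (x + 1)^2 = x^2 + 2*x + 1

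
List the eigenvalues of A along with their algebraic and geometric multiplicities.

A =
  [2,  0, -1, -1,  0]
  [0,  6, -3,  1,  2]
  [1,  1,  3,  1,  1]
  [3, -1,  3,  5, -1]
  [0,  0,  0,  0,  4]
λ = 4: alg = 5, geom = 3

Step 1 — factor the characteristic polynomial to read off the algebraic multiplicities:
  χ_A(x) = (x - 4)^5

Step 2 — compute geometric multiplicities via the rank-nullity identity g(λ) = n − rank(A − λI):
  rank(A − (4)·I) = 2, so dim ker(A − (4)·I) = n − 2 = 3

Summary:
  λ = 4: algebraic multiplicity = 5, geometric multiplicity = 3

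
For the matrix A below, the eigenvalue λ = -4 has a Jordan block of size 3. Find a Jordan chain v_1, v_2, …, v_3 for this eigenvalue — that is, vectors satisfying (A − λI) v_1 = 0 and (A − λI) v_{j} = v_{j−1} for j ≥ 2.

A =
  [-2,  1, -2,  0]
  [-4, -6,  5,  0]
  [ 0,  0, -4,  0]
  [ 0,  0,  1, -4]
A Jordan chain for λ = -4 of length 3:
v_1 = (1, -2, 0, 0)ᵀ
v_2 = (-2, 5, 0, 1)ᵀ
v_3 = (0, 0, 1, 0)ᵀ

Let N = A − (-4)·I. We want v_3 with N^3 v_3 = 0 but N^2 v_3 ≠ 0; then v_{j-1} := N · v_j for j = 3, …, 2.

Pick v_3 = (0, 0, 1, 0)ᵀ.
Then v_2 = N · v_3 = (-2, 5, 0, 1)ᵀ.
Then v_1 = N · v_2 = (1, -2, 0, 0)ᵀ.

Sanity check: (A − (-4)·I) v_1 = (0, 0, 0, 0)ᵀ = 0. ✓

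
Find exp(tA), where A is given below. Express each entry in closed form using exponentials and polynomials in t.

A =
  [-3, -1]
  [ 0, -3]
e^{tA} =
  [exp(-3*t), -t*exp(-3*t)]
  [0, exp(-3*t)]

Strategy: write A = P · J · P⁻¹ where J is a Jordan canonical form, so e^{tA} = P · e^{tJ} · P⁻¹, and e^{tJ} can be computed block-by-block.

A has Jordan form
J =
  [-3,  1]
  [ 0, -3]
(up to reordering of blocks).

Per-block formulas:
  For a 2×2 Jordan block J_2(-3): exp(t · J_2(-3)) = e^(-3t)·(I + t·N), where N is the 2×2 nilpotent shift.

After assembling e^{tJ} and conjugating by P, we get:

e^{tA} =
  [exp(-3*t), -t*exp(-3*t)]
  [0, exp(-3*t)]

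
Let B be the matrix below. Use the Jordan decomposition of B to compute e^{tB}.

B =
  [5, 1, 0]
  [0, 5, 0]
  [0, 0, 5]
e^{tB} =
  [exp(5*t), t*exp(5*t), 0]
  [0, exp(5*t), 0]
  [0, 0, exp(5*t)]

Strategy: write B = P · J · P⁻¹ where J is a Jordan canonical form, so e^{tB} = P · e^{tJ} · P⁻¹, and e^{tJ} can be computed block-by-block.

B has Jordan form
J =
  [5, 1, 0]
  [0, 5, 0]
  [0, 0, 5]
(up to reordering of blocks).

Per-block formulas:
  For a 1×1 block at λ = 5: exp(t · [5]) = [e^(5t)].
  For a 2×2 Jordan block J_2(5): exp(t · J_2(5)) = e^(5t)·(I + t·N), where N is the 2×2 nilpotent shift.

After assembling e^{tJ} and conjugating by P, we get:

e^{tB} =
  [exp(5*t), t*exp(5*t), 0]
  [0, exp(5*t), 0]
  [0, 0, exp(5*t)]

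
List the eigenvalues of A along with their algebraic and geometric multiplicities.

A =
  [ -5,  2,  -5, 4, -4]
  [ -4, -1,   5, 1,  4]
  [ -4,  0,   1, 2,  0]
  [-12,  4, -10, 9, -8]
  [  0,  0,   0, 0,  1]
λ = 1: alg = 5, geom = 3

Step 1 — factor the characteristic polynomial to read off the algebraic multiplicities:
  χ_A(x) = (x - 1)^5

Step 2 — compute geometric multiplicities via the rank-nullity identity g(λ) = n − rank(A − λI):
  rank(A − (1)·I) = 2, so dim ker(A − (1)·I) = n − 2 = 3

Summary:
  λ = 1: algebraic multiplicity = 5, geometric multiplicity = 3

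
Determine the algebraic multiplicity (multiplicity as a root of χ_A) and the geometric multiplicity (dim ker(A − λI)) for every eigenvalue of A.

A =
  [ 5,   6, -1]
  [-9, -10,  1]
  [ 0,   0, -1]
λ = -4: alg = 1, geom = 1; λ = -1: alg = 2, geom = 1

Step 1 — factor the characteristic polynomial to read off the algebraic multiplicities:
  χ_A(x) = (x + 1)^2*(x + 4)

Step 2 — compute geometric multiplicities via the rank-nullity identity g(λ) = n − rank(A − λI):
  rank(A − (-4)·I) = 2, so dim ker(A − (-4)·I) = n − 2 = 1
  rank(A − (-1)·I) = 2, so dim ker(A − (-1)·I) = n − 2 = 1

Summary:
  λ = -4: algebraic multiplicity = 1, geometric multiplicity = 1
  λ = -1: algebraic multiplicity = 2, geometric multiplicity = 1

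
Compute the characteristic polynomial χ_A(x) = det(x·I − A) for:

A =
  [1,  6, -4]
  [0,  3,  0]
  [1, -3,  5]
x^3 - 9*x^2 + 27*x - 27

Expanding det(x·I − A) (e.g. by cofactor expansion or by noting that A is similar to its Jordan form J, which has the same characteristic polynomial as A) gives
  χ_A(x) = x^3 - 9*x^2 + 27*x - 27
which factors as (x - 3)^3. The eigenvalues (with algebraic multiplicities) are λ = 3 with multiplicity 3.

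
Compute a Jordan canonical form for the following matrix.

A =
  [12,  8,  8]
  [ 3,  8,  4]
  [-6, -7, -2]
J_3(6)

The characteristic polynomial is
  det(x·I − A) = x^3 - 18*x^2 + 108*x - 216 = (x - 6)^3

Eigenvalues and multiplicities (the geometric multiplicity of λ is n − rank(A − λI), which equals the number of Jordan blocks for λ):
  λ = 6: algebraic multiplicity = 3, geometric multiplicity = 1

Determining the block sizes for each eigenvalue:
  λ = 6: one block (gm = 1), so the single block has size am = 3 → block sizes [3]

Assembling the blocks gives a Jordan form
J =
  [6, 1, 0]
  [0, 6, 1]
  [0, 0, 6]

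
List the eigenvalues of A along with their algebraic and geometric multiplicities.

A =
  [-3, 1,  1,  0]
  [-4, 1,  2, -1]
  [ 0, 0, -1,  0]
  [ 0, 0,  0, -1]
λ = -1: alg = 4, geom = 2

Step 1 — factor the characteristic polynomial to read off the algebraic multiplicities:
  χ_A(x) = (x + 1)^4

Step 2 — compute geometric multiplicities via the rank-nullity identity g(λ) = n − rank(A − λI):
  rank(A − (-1)·I) = 2, so dim ker(A − (-1)·I) = n − 2 = 2

Summary:
  λ = -1: algebraic multiplicity = 4, geometric multiplicity = 2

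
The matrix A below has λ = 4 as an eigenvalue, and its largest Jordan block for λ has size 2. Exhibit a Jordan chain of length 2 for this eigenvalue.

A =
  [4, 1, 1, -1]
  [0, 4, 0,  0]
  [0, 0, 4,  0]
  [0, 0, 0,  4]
A Jordan chain for λ = 4 of length 2:
v_1 = (1, 0, 0, 0)ᵀ
v_2 = (0, 1, 0, 0)ᵀ

Let N = A − (4)·I. We want v_2 with N^2 v_2 = 0 but N^1 v_2 ≠ 0; then v_{j-1} := N · v_j for j = 2, …, 2.

Pick v_2 = (0, 1, 0, 0)ᵀ.
Then v_1 = N · v_2 = (1, 0, 0, 0)ᵀ.

Sanity check: (A − (4)·I) v_1 = (0, 0, 0, 0)ᵀ = 0. ✓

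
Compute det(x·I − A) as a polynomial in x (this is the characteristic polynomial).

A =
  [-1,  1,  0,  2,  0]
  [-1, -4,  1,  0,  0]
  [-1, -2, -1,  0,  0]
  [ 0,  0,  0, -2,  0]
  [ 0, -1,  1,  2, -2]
x^5 + 10*x^4 + 40*x^3 + 80*x^2 + 80*x + 32

Expanding det(x·I − A) (e.g. by cofactor expansion or by noting that A is similar to its Jordan form J, which has the same characteristic polynomial as A) gives
  χ_A(x) = x^5 + 10*x^4 + 40*x^3 + 80*x^2 + 80*x + 32
which factors as (x + 2)^5. The eigenvalues (with algebraic multiplicities) are λ = -2 with multiplicity 5.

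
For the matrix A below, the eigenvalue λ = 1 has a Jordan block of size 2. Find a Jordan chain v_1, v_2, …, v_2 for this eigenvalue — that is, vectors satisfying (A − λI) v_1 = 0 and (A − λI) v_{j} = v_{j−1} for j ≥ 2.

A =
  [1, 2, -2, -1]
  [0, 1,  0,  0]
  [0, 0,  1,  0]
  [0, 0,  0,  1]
A Jordan chain for λ = 1 of length 2:
v_1 = (2, 0, 0, 0)ᵀ
v_2 = (0, 1, 0, 0)ᵀ

Let N = A − (1)·I. We want v_2 with N^2 v_2 = 0 but N^1 v_2 ≠ 0; then v_{j-1} := N · v_j for j = 2, …, 2.

Pick v_2 = (0, 1, 0, 0)ᵀ.
Then v_1 = N · v_2 = (2, 0, 0, 0)ᵀ.

Sanity check: (A − (1)·I) v_1 = (0, 0, 0, 0)ᵀ = 0. ✓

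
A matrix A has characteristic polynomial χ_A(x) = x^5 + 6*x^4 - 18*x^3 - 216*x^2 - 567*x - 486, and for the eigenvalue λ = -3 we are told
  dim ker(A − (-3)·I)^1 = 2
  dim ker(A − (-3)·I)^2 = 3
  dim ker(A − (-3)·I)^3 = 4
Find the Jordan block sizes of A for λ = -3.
Block sizes for λ = -3: [3, 1]

From the dimensions of kernels of powers, the number of Jordan blocks of size at least j is d_j − d_{j−1} where d_j = dim ker(N^j) (with d_0 = 0). Computing the differences gives [2, 1, 1].
The number of blocks of size exactly k is (#blocks of size ≥ k) − (#blocks of size ≥ k + 1), so the partition is: 1 block(s) of size 1, 1 block(s) of size 3.
In nonincreasing order the block sizes are [3, 1].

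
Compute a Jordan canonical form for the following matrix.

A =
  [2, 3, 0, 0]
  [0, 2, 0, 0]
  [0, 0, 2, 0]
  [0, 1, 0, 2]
J_2(2) ⊕ J_1(2) ⊕ J_1(2)

The characteristic polynomial is
  det(x·I − A) = x^4 - 8*x^3 + 24*x^2 - 32*x + 16 = (x - 2)^4

Eigenvalues and multiplicities (the geometric multiplicity of λ is n − rank(A − λI), which equals the number of Jordan blocks for λ):
  λ = 2: algebraic multiplicity = 4, geometric multiplicity = 3

Determining the block sizes for each eigenvalue:
  λ = 2: 3 blocks summing to 4 forces exactly one block of size 2 and the rest size 1 → block sizes [2, 1, 1]

Assembling the blocks gives a Jordan form
J =
  [2, 1, 0, 0]
  [0, 2, 0, 0]
  [0, 0, 2, 0]
  [0, 0, 0, 2]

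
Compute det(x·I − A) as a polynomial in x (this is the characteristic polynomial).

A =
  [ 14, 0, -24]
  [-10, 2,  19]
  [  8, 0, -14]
x^3 - 2*x^2 - 4*x + 8

Expanding det(x·I − A) (e.g. by cofactor expansion or by noting that A is similar to its Jordan form J, which has the same characteristic polynomial as A) gives
  χ_A(x) = x^3 - 2*x^2 - 4*x + 8
which factors as (x - 2)^2*(x + 2). The eigenvalues (with algebraic multiplicities) are λ = -2 with multiplicity 1, λ = 2 with multiplicity 2.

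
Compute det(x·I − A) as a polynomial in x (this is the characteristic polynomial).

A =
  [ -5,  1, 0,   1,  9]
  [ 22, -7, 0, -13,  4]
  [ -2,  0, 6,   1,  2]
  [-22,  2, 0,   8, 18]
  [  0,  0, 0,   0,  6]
x^5 - 8*x^4 - 47*x^3 + 414*x^2 + 540*x - 5400

Expanding det(x·I − A) (e.g. by cofactor expansion or by noting that A is similar to its Jordan form J, which has the same characteristic polynomial as A) gives
  χ_A(x) = x^5 - 8*x^4 - 47*x^3 + 414*x^2 + 540*x - 5400
which factors as (x - 6)^3*(x + 5)^2. The eigenvalues (with algebraic multiplicities) are λ = -5 with multiplicity 2, λ = 6 with multiplicity 3.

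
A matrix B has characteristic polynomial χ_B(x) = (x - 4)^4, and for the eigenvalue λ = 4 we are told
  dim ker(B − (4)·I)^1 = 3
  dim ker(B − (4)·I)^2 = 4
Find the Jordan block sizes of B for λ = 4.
Block sizes for λ = 4: [2, 1, 1]

From the dimensions of kernels of powers, the number of Jordan blocks of size at least j is d_j − d_{j−1} where d_j = dim ker(N^j) (with d_0 = 0). Computing the differences gives [3, 1].
The number of blocks of size exactly k is (#blocks of size ≥ k) − (#blocks of size ≥ k + 1), so the partition is: 2 block(s) of size 1, 1 block(s) of size 2.
In nonincreasing order the block sizes are [2, 1, 1].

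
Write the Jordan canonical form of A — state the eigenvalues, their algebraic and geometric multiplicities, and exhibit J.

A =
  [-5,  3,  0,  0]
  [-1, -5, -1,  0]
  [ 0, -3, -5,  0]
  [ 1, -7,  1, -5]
J_3(-5) ⊕ J_1(-5)

The characteristic polynomial is
  det(x·I − A) = x^4 + 20*x^3 + 150*x^2 + 500*x + 625 = (x + 5)^4

Eigenvalues and multiplicities (the geometric multiplicity of λ is n − rank(A − λI), which equals the number of Jordan blocks for λ):
  λ = -5: algebraic multiplicity = 4, geometric multiplicity = 2

Determining the block sizes for each eigenvalue:
  λ = -5: with am = 4 and gm = 2, the partition is not yet determined (e.g. several partitions of 4 into 2 parts exist). Let N = A − (-5)·I. Computing rank(N^1) = 2, rank(N^2) = 1, rank(N^3) = 0; the number of blocks of size ≥ j is rank(N^{j−1}) − rank(N^j), giving [2, 1, 1]. So we have 1 block(s) of size 3, 1 block(s) of size 1 → block sizes [3, 1]

Assembling the blocks gives a Jordan form
J =
  [-5,  1,  0,  0]
  [ 0, -5,  1,  0]
  [ 0,  0, -5,  0]
  [ 0,  0,  0, -5]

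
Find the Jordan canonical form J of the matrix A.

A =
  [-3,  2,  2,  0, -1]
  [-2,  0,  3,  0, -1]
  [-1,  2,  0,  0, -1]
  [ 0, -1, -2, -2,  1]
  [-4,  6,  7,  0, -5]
J_3(-2) ⊕ J_2(-2)

The characteristic polynomial is
  det(x·I − A) = x^5 + 10*x^4 + 40*x^3 + 80*x^2 + 80*x + 32 = (x + 2)^5

Eigenvalues and multiplicities (the geometric multiplicity of λ is n − rank(A − λI), which equals the number of Jordan blocks for λ):
  λ = -2: algebraic multiplicity = 5, geometric multiplicity = 2

Determining the block sizes for each eigenvalue:
  λ = -2: with am = 5 and gm = 2, the partition is not yet determined (e.g. several partitions of 5 into 2 parts exist). Let N = A − (-2)·I. Computing rank(N^1) = 3, rank(N^2) = 1, rank(N^3) = 0; the number of blocks of size ≥ j is rank(N^{j−1}) − rank(N^j), giving [2, 2, 1]. So we have 1 block(s) of size 3, 1 block(s) of size 2 → block sizes [3, 2]

Assembling the blocks gives a Jordan form
J =
  [-2,  1,  0,  0,  0]
  [ 0, -2,  1,  0,  0]
  [ 0,  0, -2,  0,  0]
  [ 0,  0,  0, -2,  1]
  [ 0,  0,  0,  0, -2]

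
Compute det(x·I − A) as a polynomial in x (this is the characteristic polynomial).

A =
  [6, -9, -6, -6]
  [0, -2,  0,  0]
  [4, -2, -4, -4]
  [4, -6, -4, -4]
x^4 + 4*x^3 + 4*x^2

Expanding det(x·I − A) (e.g. by cofactor expansion or by noting that A is similar to its Jordan form J, which has the same characteristic polynomial as A) gives
  χ_A(x) = x^4 + 4*x^3 + 4*x^2
which factors as x^2*(x + 2)^2. The eigenvalues (with algebraic multiplicities) are λ = -2 with multiplicity 2, λ = 0 with multiplicity 2.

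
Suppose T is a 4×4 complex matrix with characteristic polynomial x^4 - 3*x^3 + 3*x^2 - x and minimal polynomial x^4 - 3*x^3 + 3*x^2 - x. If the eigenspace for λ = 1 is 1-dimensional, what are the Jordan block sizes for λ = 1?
Block sizes for λ = 1: [3]

Step 1 — from the characteristic polynomial, algebraic multiplicity of λ = 1 is 3. From dim ker(T − (1)·I) = 1, there are exactly 1 Jordan blocks for λ = 1.
Step 2 — from the minimal polynomial, the factor (x − 1)^3 tells us the largest block for λ = 1 has size 3.
Step 3 — with total size 3, 1 blocks, and largest block 3, the block sizes (in nonincreasing order) are [3].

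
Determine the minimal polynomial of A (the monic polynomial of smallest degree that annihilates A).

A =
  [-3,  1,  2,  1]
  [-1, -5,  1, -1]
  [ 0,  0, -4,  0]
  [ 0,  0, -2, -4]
x^3 + 12*x^2 + 48*x + 64

The characteristic polynomial is χ_A(x) = (x + 4)^4, so the eigenvalues are known. The minimal polynomial is
  m_A(x) = Π_λ (x − λ)^{k_λ}
where k_λ is the size of the *largest* Jordan block for λ (equivalently, the smallest k with (A − λI)^k v = 0 for every generalised eigenvector v of λ).

  λ = -4: largest Jordan block has size 3, contributing (x + 4)^3

So m_A(x) = (x + 4)^3 = x^3 + 12*x^2 + 48*x + 64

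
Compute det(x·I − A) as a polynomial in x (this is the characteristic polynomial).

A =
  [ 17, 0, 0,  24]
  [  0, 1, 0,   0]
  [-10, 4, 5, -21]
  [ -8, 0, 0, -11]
x^4 - 12*x^3 + 46*x^2 - 60*x + 25

Expanding det(x·I − A) (e.g. by cofactor expansion or by noting that A is similar to its Jordan form J, which has the same characteristic polynomial as A) gives
  χ_A(x) = x^4 - 12*x^3 + 46*x^2 - 60*x + 25
which factors as (x - 5)^2*(x - 1)^2. The eigenvalues (with algebraic multiplicities) are λ = 1 with multiplicity 2, λ = 5 with multiplicity 2.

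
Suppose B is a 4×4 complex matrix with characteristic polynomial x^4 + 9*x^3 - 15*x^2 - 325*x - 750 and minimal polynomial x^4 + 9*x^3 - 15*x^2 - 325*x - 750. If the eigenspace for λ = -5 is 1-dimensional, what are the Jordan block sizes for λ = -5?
Block sizes for λ = -5: [3]

Step 1 — from the characteristic polynomial, algebraic multiplicity of λ = -5 is 3. From dim ker(B − (-5)·I) = 1, there are exactly 1 Jordan blocks for λ = -5.
Step 2 — from the minimal polynomial, the factor (x + 5)^3 tells us the largest block for λ = -5 has size 3.
Step 3 — with total size 3, 1 blocks, and largest block 3, the block sizes (in nonincreasing order) are [3].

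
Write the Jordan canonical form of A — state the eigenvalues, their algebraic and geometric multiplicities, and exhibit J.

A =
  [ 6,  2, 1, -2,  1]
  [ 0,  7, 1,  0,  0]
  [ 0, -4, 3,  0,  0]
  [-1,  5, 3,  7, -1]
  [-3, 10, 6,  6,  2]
J_3(5) ⊕ J_2(5)

The characteristic polynomial is
  det(x·I − A) = x^5 - 25*x^4 + 250*x^3 - 1250*x^2 + 3125*x - 3125 = (x - 5)^5

Eigenvalues and multiplicities (the geometric multiplicity of λ is n − rank(A − λI), which equals the number of Jordan blocks for λ):
  λ = 5: algebraic multiplicity = 5, geometric multiplicity = 2

Determining the block sizes for each eigenvalue:
  λ = 5: with am = 5 and gm = 2, the partition is not yet determined (e.g. several partitions of 5 into 2 parts exist). Let N = A − (5)·I. Computing rank(N^1) = 3, rank(N^2) = 1, rank(N^3) = 0; the number of blocks of size ≥ j is rank(N^{j−1}) − rank(N^j), giving [2, 2, 1]. So we have 1 block(s) of size 3, 1 block(s) of size 2 → block sizes [3, 2]

Assembling the blocks gives a Jordan form
J =
  [5, 1, 0, 0, 0]
  [0, 5, 1, 0, 0]
  [0, 0, 5, 0, 0]
  [0, 0, 0, 5, 1]
  [0, 0, 0, 0, 5]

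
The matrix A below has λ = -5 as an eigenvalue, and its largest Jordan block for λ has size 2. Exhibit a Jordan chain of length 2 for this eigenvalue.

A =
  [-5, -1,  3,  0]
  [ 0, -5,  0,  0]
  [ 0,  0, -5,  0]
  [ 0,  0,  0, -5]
A Jordan chain for λ = -5 of length 2:
v_1 = (-1, 0, 0, 0)ᵀ
v_2 = (0, 1, 0, 0)ᵀ

Let N = A − (-5)·I. We want v_2 with N^2 v_2 = 0 but N^1 v_2 ≠ 0; then v_{j-1} := N · v_j for j = 2, …, 2.

Pick v_2 = (0, 1, 0, 0)ᵀ.
Then v_1 = N · v_2 = (-1, 0, 0, 0)ᵀ.

Sanity check: (A − (-5)·I) v_1 = (0, 0, 0, 0)ᵀ = 0. ✓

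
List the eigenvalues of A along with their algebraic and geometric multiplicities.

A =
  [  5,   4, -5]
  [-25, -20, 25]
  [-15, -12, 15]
λ = 0: alg = 3, geom = 2

Step 1 — factor the characteristic polynomial to read off the algebraic multiplicities:
  χ_A(x) = x^3

Step 2 — compute geometric multiplicities via the rank-nullity identity g(λ) = n − rank(A − λI):
  rank(A − (0)·I) = 1, so dim ker(A − (0)·I) = n − 1 = 2

Summary:
  λ = 0: algebraic multiplicity = 3, geometric multiplicity = 2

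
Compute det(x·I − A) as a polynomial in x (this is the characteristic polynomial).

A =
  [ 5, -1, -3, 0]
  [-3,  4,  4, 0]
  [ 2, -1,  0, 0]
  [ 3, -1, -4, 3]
x^4 - 12*x^3 + 54*x^2 - 108*x + 81

Expanding det(x·I − A) (e.g. by cofactor expansion or by noting that A is similar to its Jordan form J, which has the same characteristic polynomial as A) gives
  χ_A(x) = x^4 - 12*x^3 + 54*x^2 - 108*x + 81
which factors as (x - 3)^4. The eigenvalues (with algebraic multiplicities) are λ = 3 with multiplicity 4.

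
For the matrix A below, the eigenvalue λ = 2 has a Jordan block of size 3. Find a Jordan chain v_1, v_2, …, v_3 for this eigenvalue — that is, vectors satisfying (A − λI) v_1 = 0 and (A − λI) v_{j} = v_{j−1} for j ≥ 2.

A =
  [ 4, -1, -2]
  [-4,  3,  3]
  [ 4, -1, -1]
A Jordan chain for λ = 2 of length 3:
v_1 = (-1, 2, -2)ᵀ
v_2 = (-1, 1, -1)ᵀ
v_3 = (0, 1, 0)ᵀ

Let N = A − (2)·I. We want v_3 with N^3 v_3 = 0 but N^2 v_3 ≠ 0; then v_{j-1} := N · v_j for j = 3, …, 2.

Pick v_3 = (0, 1, 0)ᵀ.
Then v_2 = N · v_3 = (-1, 1, -1)ᵀ.
Then v_1 = N · v_2 = (-1, 2, -2)ᵀ.

Sanity check: (A − (2)·I) v_1 = (0, 0, 0)ᵀ = 0. ✓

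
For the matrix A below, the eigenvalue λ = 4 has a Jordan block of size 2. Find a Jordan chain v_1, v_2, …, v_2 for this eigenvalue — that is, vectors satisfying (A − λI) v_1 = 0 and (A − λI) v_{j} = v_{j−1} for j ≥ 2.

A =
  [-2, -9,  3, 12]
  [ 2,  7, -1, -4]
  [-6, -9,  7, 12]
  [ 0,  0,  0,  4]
A Jordan chain for λ = 4 of length 2:
v_1 = (-6, 2, -6, 0)ᵀ
v_2 = (1, 0, 0, 0)ᵀ

Let N = A − (4)·I. We want v_2 with N^2 v_2 = 0 but N^1 v_2 ≠ 0; then v_{j-1} := N · v_j for j = 2, …, 2.

Pick v_2 = (1, 0, 0, 0)ᵀ.
Then v_1 = N · v_2 = (-6, 2, -6, 0)ᵀ.

Sanity check: (A − (4)·I) v_1 = (0, 0, 0, 0)ᵀ = 0. ✓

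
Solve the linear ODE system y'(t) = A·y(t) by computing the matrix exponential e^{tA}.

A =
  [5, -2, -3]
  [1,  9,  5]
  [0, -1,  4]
e^{tA} =
  [-t^2*exp(6*t)/2 - t*exp(6*t) + exp(6*t), -t^2*exp(6*t)/2 - 2*t*exp(6*t), -t^2*exp(6*t)/2 - 3*t*exp(6*t)]
  [t^2*exp(6*t) + t*exp(6*t), t^2*exp(6*t) + 3*t*exp(6*t) + exp(6*t), t^2*exp(6*t) + 5*t*exp(6*t)]
  [-t^2*exp(6*t)/2, -t^2*exp(6*t)/2 - t*exp(6*t), -t^2*exp(6*t)/2 - 2*t*exp(6*t) + exp(6*t)]

Strategy: write A = P · J · P⁻¹ where J is a Jordan canonical form, so e^{tA} = P · e^{tJ} · P⁻¹, and e^{tJ} can be computed block-by-block.

A has Jordan form
J =
  [6, 1, 0]
  [0, 6, 1]
  [0, 0, 6]
(up to reordering of blocks).

Per-block formulas:
  For a 3×3 Jordan block J_3(6): exp(t · J_3(6)) = e^(6t)·(I + t·N + (t^2/2)·N^2), where N is the 3×3 nilpotent shift.

After assembling e^{tJ} and conjugating by P, we get:

e^{tA} =
  [-t^2*exp(6*t)/2 - t*exp(6*t) + exp(6*t), -t^2*exp(6*t)/2 - 2*t*exp(6*t), -t^2*exp(6*t)/2 - 3*t*exp(6*t)]
  [t^2*exp(6*t) + t*exp(6*t), t^2*exp(6*t) + 3*t*exp(6*t) + exp(6*t), t^2*exp(6*t) + 5*t*exp(6*t)]
  [-t^2*exp(6*t)/2, -t^2*exp(6*t)/2 - t*exp(6*t), -t^2*exp(6*t)/2 - 2*t*exp(6*t) + exp(6*t)]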